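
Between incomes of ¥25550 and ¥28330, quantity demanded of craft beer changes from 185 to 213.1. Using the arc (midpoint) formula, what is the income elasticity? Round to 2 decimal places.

1.37

ΔQ = 213.1 − 185 = 28.1; midpoint Q̄ = (185 + 213.1)/2 = 199.05.
ΔI = 28330 − 25550 = 2780; midpoint Ī = (25550 + 28330)/2 = 26940.
η = (ΔQ/Q̄) ÷ (ΔI/Ī) = (28.1/199.05) ÷ (2780/26940) = 1.37.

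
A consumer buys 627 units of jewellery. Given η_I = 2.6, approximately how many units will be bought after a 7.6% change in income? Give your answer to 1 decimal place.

750.9

%ΔQ ≈ η × %ΔI = 2.6 × 7.6% = 19.76%.
New Q ≈ 627 × (1 + 0.1976) = 750.9.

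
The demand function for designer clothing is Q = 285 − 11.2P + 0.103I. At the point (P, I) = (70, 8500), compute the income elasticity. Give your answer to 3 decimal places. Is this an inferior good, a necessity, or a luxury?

At P = 70, I = 8500: Q = 376.500.
Holding P constant, ∂Q/∂I = 0.103.
η_I = (∂Q/∂I)·(I/Q) = 0.103 × (8500/376.500) = 2.325.
Since η > 1, this is a luxury.

2.325 (luxury)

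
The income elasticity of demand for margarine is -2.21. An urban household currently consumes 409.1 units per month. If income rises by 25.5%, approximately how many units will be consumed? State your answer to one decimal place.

178.6

%ΔQ ≈ η × %ΔI = -2.21 × 25.5% = -56.355%.
New Q ≈ 409.1 × (1 − 0.56355) = 178.6.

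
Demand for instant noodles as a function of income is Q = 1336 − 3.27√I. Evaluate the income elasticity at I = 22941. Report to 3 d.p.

At I = 22941: Q = 840.716.
dQ/dI = -3.27/(2√I) = -0.0107947 at this income.
η = (dQ/dI)·(I/Q) = -0.0107947 × (22941/840.716) = -0.295.

-0.295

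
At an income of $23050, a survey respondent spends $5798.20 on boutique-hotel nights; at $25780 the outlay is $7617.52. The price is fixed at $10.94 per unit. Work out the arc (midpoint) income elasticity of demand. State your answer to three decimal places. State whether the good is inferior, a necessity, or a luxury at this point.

With a constant price, Q₁ = 5798.20/10.94 = 530.000 and Q₂ = 7617.52/10.94 = 696.300 (equivalently, work directly with expenditure since P cancels).
Midpoint %ΔQ = (7617.52 − 5798.20)/6707.86 = 0.27122; midpoint %ΔI = (25780 − 23050)/24415 = 0.11182.
η = 0.27122 / 0.11182 = 2.426.
η > 1 ⇒ luxury.

2.426 (luxury)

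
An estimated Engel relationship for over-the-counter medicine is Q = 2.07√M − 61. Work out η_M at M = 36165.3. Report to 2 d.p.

0.59

At M = 36165.3: Q = 332.656.
dQ/dM = 2.07/(2√M) = 0.00544245 at this income.
η = (dQ/dM)·(M/Q) = 0.00544245 × (36165.3/332.656) = 0.59.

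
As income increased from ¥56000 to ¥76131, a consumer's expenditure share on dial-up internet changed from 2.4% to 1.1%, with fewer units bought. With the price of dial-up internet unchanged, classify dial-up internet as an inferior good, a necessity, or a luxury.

Quantity demanded falls as income rises, so η < 0.

inferior good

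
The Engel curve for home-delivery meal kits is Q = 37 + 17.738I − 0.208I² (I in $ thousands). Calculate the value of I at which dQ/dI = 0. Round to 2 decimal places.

dQ/dI = 17.738 − 0.416I.
The good is inferior where dQ/dI < 0. Setting dQ/dI = 0 gives I = 17.738 / 0.416 = 42.64.

42.64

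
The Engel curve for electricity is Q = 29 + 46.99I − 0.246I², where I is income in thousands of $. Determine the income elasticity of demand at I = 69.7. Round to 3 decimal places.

0.420

At I = 69.7: Q = 2109.1129.
dQ/dI = 46.99 − 0.492I = 12.69760.
η = (dQ/dI)·(I/Q) = 12.69760 × (69.7/2109.1129) = 0.420.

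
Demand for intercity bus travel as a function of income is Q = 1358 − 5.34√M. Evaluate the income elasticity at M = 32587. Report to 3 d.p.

At M = 32587: Q = 394.030.
dQ/dM = -5.34/(2√M) = -0.0147907 at this income.
η = (dQ/dM)·(M/Q) = -0.0147907 × (32587/394.030) = -1.223.

-1.223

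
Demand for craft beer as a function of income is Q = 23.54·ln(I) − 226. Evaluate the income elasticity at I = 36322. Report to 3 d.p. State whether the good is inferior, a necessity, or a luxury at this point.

At I = 36322: Q = 21.174.
dQ/dI = 23.54/I = 0.000648092 at this income.
η = (dQ/dI)·(I/Q) = 0.000648092 × (36322/21.174) = 1.112.
Since η > 1, the good is a luxury.

1.112 (luxury)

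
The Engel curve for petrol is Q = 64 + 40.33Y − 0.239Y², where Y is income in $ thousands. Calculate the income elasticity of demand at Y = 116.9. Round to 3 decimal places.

-1.202

At Y = 116.9: Q = 1512.4962.
dQ/dY = 40.33 − 0.478Y = -15.54820.
η = (dQ/dY)·(Y/Q) = -15.54820 × (116.9/1512.4962) = -1.202.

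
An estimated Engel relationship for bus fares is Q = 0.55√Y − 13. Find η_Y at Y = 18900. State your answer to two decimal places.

At Y = 18900: Q = 62.612.
dQ/dY = 0.55/(2√Y) = 0.00200033 at this income.
η = (dQ/dY)·(Y/Q) = 0.00200033 × (18900/62.612) = 0.60.

0.60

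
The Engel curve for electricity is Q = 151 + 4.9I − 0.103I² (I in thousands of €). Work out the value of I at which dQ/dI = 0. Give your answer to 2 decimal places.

23.79

dQ/dI = 4.9 − 0.206I.
The good is inferior where dQ/dI < 0. Setting dQ/dI = 0 gives I = 4.9 / 0.206 = 23.79.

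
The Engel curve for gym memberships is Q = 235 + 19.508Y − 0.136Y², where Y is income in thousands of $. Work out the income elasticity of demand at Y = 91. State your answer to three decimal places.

At Y = 91: Q = 884.0120.
dQ/dY = 19.508 − 0.272Y = -5.24400.
η = (dQ/dY)·(Y/Q) = -5.24400 × (91/884.0120) = -0.540.

-0.540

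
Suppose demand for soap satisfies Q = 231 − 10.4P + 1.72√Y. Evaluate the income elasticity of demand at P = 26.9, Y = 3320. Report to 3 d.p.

0.984

At P = 26.9, Y = 3320: Q = 50.345.
Holding P constant, ∂Q/∂Y = 1.72/(2√Y) = 0.0149255.
η_Y = (∂Q/∂Y)·(Y/Q) = 0.0149255 × (3320/50.345) = 0.984.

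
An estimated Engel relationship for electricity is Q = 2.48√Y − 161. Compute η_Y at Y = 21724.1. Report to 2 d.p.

0.89

At Y = 21724.1: Q = 204.530.
dQ/dY = 2.48/(2√Y) = 0.008413 at this income.
η = (dQ/dY)·(Y/Q) = 0.008413 × (21724.1/204.530) = 0.89.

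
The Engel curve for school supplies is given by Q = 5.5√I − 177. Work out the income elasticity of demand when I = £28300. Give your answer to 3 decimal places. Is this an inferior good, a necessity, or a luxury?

0.618 (necessity)

At I = 28300: Q = 748.243.
dQ/dI = 5.5/(2√I) = 0.0163471 at this income.
η = (dQ/dI)·(I/Q) = 0.0163471 × (28300/748.243) = 0.618.
Since 0 < η < 1, the good is a necessity.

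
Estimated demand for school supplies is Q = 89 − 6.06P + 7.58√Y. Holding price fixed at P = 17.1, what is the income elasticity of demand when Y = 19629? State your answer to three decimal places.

0.507

At P = 17.1, Y = 19629: Q = 1047.359.
Holding P constant, ∂Q/∂Y = 7.58/(2√Y) = 0.0270514.
η_Y = (∂Q/∂Y)·(Y/Q) = 0.0270514 × (19629/1047.359) = 0.507.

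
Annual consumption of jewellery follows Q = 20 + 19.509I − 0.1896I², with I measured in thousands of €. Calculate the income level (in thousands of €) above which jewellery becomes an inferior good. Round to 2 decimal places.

51.45

dQ/dI = 19.509 − 0.3792I.
The good is inferior where dQ/dI < 0. Setting dQ/dI = 0 gives I = 19.509 / 0.3792 = 51.45.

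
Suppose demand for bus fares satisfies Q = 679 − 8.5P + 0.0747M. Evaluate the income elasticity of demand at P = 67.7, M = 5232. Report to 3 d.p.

At P = 67.7, M = 5232: Q = 494.380.
Holding P constant, ∂Q/∂M = 0.0747.
η_M = (∂Q/∂M)·(M/Q) = 0.0747 × (5232/494.380) = 0.791.

0.791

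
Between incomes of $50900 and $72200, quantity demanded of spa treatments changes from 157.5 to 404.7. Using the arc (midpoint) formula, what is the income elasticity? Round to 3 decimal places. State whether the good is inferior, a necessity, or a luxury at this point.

2.541 (luxury)

ΔQ = 404.7 − 157.5 = 247.2; midpoint Q̄ = (157.5 + 404.7)/2 = 281.1.
ΔI = 72200 − 50900 = 21300; midpoint Ī = (50900 + 72200)/2 = 61550.
η = (ΔQ/Q̄) ÷ (ΔI/Ī) = (247.2/281.1) ÷ (21300/61550) = 2.541.
η > 1 ⇒ luxury.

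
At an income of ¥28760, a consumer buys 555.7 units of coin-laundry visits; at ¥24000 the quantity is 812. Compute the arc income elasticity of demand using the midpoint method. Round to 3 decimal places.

-2.077

ΔQ = 812 − 555.7 = 256.3; midpoint Q̄ = (555.7 + 812)/2 = 683.85.
ΔI = 24000 − 28760 = -4760; midpoint Ī = (28760 + 24000)/2 = 26380.
η = (ΔQ/Q̄) ÷ (ΔI/Ī) = (256.3/683.85) ÷ (-4760/26380) = -2.077.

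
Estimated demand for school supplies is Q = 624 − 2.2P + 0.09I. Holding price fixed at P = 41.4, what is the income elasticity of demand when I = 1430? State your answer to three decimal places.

0.195

At P = 41.4, I = 1430: Q = 661.620.
Holding P constant, ∂Q/∂I = 0.09.
η_I = (∂Q/∂I)·(I/Q) = 0.09 × (1430/661.620) = 0.195.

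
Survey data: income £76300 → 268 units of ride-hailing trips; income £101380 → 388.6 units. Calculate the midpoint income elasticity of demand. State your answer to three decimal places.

1.301

ΔQ = 388.6 − 268 = 120.6; midpoint Q̄ = (268 + 388.6)/2 = 328.3.
ΔI = 101380 − 76300 = 25080; midpoint Ī = (76300 + 101380)/2 = 88840.
η = (ΔQ/Q̄) ÷ (ΔI/Ī) = (120.6/328.3) ÷ (25080/88840) = 1.301.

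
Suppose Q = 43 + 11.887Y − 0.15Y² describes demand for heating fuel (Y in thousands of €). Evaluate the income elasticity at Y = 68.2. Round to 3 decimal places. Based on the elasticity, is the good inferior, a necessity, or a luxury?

At Y = 68.2: Q = 156.0074.
dQ/dY = 11.887 − 0.3Y = -8.57300.
η = (dQ/dY)·(Y/Q) = -8.57300 × (68.2/156.0074) = -3.748.
η < 0 ⇒ inferior good.

-3.748 (inferior good)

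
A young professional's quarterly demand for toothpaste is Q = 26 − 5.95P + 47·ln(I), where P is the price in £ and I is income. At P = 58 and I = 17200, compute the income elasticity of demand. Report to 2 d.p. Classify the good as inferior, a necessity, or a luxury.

At P = 58, I = 17200: Q = 139.275.
Holding P constant, ∂Q/∂I = 47/I = 0.00273256.
η_I = (∂Q/∂I)·(I/Q) = 0.00273256 × (17200/139.275) = 0.34.
Since 0 < η < 1, this is a necessity.

0.34 (necessity)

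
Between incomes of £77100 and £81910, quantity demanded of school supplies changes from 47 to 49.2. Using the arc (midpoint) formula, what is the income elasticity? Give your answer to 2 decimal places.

0.76

ΔQ = 49.2 − 47 = 2.2; midpoint Q̄ = (47 + 49.2)/2 = 48.1.
ΔI = 81910 − 77100 = 4810; midpoint Ī = (77100 + 81910)/2 = 79505.
η = (ΔQ/Q̄) ÷ (ΔI/Ī) = (2.2/48.1) ÷ (4810/79505) = 0.76.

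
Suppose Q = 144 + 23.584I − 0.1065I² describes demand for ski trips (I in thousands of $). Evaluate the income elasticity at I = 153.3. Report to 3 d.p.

At I = 153.3: Q = 1256.5824.
dQ/dI = 23.584 − 0.213I = -9.06890.
η = (dQ/dI)·(I/Q) = -9.06890 × (153.3/1256.5824) = -1.106.

-1.106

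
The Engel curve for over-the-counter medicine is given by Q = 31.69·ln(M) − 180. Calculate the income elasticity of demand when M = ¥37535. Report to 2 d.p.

0.21

At M = 37535: Q = 153.792.
dQ/dM = 31.69/M = 0.000844279 at this income.
η = (dQ/dM)·(M/Q) = 0.000844279 × (37535/153.792) = 0.21.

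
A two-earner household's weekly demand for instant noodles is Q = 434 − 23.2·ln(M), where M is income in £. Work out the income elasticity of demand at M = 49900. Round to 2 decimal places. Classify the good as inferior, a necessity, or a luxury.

At M = 49900: Q = 183.028.
dQ/dM = -23.2/M = -0.00046493 at this income.
η = (dQ/dM)·(M/Q) = -0.00046493 × (49900/183.028) = -0.13.
Since η < 0, the good is an inferior good.

-0.13 (inferior good)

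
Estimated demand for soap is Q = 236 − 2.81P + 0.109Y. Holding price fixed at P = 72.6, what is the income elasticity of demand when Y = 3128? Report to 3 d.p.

At P = 72.6, Y = 3128: Q = 372.946.
Holding P constant, ∂Q/∂Y = 0.109.
η_Y = (∂Q/∂Y)·(Y/Q) = 0.109 × (3128/372.946) = 0.914.

0.914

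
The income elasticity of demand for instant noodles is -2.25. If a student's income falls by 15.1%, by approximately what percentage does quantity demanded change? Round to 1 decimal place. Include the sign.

%ΔQ ≈ η × %ΔI = -2.25 × (-15.1%) = 34.0%.

34.0%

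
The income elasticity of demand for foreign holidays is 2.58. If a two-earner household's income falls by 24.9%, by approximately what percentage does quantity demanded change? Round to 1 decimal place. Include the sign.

%ΔQ ≈ η × %ΔI = 2.58 × (-24.9%) = -64.2%.

-64.2%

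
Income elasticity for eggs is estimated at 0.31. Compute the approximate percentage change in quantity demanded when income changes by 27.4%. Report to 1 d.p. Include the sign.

8.5%

%ΔQ ≈ η × %ΔI = 0.31 × 27.4% = 8.5%.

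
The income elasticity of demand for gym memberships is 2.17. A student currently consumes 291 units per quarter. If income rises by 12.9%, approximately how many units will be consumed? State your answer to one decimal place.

372.5

%ΔQ ≈ η × %ΔI = 2.17 × 12.9% = 27.993%.
New Q ≈ 291 × (1 + 0.27993) = 372.5.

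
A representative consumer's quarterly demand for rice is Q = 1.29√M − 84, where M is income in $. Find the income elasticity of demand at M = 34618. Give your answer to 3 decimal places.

0.769

At M = 34618: Q = 156.016.
dQ/dM = 1.29/(2√M) = 0.00346664 at this income.
η = (dQ/dM)·(M/Q) = 0.00346664 × (34618/156.016) = 0.769.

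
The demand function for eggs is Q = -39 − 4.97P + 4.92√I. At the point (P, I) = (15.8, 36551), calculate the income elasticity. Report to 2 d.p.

At P = 15.8, I = 36551: Q = 823.095.
Holding P constant, ∂Q/∂I = 4.92/(2√I) = 0.0128672.
η_I = (∂Q/∂I)·(I/Q) = 0.0128672 × (36551/823.095) = 0.57.

0.57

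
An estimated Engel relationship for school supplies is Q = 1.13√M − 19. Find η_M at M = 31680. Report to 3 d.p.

At M = 31680: Q = 182.127.
dQ/dM = 1.13/(2√M) = 0.00317436 at this income.
η = (dQ/dM)·(M/Q) = 0.00317436 × (31680/182.127) = 0.552.

0.552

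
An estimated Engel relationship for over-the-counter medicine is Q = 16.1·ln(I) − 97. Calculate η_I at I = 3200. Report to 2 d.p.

0.49

At I = 3200: Q = 32.942.
dQ/dI = 16.1/I = 0.00503125 at this income.
η = (dQ/dI)·(I/Q) = 0.00503125 × (3200/32.942) = 0.49.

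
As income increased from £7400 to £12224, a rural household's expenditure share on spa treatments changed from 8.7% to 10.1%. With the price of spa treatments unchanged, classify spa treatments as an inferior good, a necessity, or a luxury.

The budget share rises as income rises, so η > 1.

luxury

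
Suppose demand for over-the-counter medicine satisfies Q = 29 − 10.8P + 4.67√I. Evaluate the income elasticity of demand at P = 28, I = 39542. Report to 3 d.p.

0.709

At P = 28, I = 39542: Q = 655.237.
Holding P constant, ∂Q/∂I = 4.67/(2√I) = 0.0117424.
η_I = (∂Q/∂I)·(I/Q) = 0.0117424 × (39542/655.237) = 0.709.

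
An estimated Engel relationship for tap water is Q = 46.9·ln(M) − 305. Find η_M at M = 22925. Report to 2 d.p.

0.28

At M = 22925: Q = 165.875.
dQ/dM = 46.9/M = 0.0020458 at this income.
η = (dQ/dM)·(M/Q) = 0.0020458 × (22925/165.875) = 0.28.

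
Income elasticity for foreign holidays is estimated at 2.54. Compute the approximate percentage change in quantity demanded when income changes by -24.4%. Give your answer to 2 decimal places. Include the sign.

%ΔQ ≈ η × %ΔI = 2.54 × (-24.4%) = -61.98%.

-61.98%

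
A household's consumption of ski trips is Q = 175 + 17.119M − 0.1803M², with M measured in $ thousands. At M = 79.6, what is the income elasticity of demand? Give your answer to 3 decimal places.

-2.333

At M = 79.6: Q = 395.2628.
dQ/dM = 17.119 − 0.3606M = -11.58476.
η = (dQ/dM)·(M/Q) = -11.58476 × (79.6/395.2628) = -2.333.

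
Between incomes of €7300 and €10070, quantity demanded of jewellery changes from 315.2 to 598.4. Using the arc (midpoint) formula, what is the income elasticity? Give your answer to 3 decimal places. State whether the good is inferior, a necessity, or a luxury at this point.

ΔQ = 598.4 − 315.2 = 283.2; midpoint Q̄ = (315.2 + 598.4)/2 = 456.8.
ΔI = 10070 − 7300 = 2770; midpoint Ī = (7300 + 10070)/2 = 8685.
η = (ΔQ/Q̄) ÷ (ΔI/Ī) = (283.2/456.8) ÷ (2770/8685) = 1.944.
η > 1 ⇒ luxury.

1.944 (luxury)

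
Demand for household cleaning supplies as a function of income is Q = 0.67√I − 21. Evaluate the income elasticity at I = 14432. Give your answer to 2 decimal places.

0.68

At I = 14432: Q = 59.489.
dQ/dI = 0.67/(2√I) = 0.00278857 at this income.
η = (dQ/dI)·(I/Q) = 0.00278857 × (14432/59.489) = 0.68.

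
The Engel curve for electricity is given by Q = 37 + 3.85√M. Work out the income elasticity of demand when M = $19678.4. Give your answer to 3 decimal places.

0.468

At M = 19678.4: Q = 577.077.
dQ/dM = 3.85/(2√M) = 0.0137226 at this income.
η = (dQ/dM)·(M/Q) = 0.0137226 × (19678.4/577.077) = 0.468.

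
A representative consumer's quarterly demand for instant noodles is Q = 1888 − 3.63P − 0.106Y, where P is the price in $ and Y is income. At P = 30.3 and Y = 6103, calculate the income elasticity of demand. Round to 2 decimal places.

At P = 30.3, Y = 6103: Q = 1131.093.
Holding P constant, ∂Q/∂Y = −0.106.
η_Y = (∂Q/∂Y)·(Y/Q) = -0.106 × (6103/1131.093) = -0.57.

-0.57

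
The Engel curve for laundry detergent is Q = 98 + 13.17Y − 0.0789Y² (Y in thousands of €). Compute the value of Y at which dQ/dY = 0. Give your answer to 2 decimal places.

83.46

dQ/dY = 13.17 − 0.1578Y.
The good is inferior where dQ/dY < 0. Setting dQ/dY = 0 gives Y = 13.17 / 0.1578 = 83.46.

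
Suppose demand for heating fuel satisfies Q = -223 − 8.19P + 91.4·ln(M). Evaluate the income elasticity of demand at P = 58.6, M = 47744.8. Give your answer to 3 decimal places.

0.324

At P = 58.6, M = 47744.8: Q = 281.775.
Holding P constant, ∂Q/∂M = 91.4/M = 0.00191434.
η_M = (∂Q/∂M)·(M/Q) = 0.00191434 × (47744.8/281.775) = 0.324.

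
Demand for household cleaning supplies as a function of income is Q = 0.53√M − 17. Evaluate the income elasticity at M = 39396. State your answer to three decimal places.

0.596

At M = 39396: Q = 88.197.
dQ/dM = 0.53/(2√M) = 0.00133512 at this income.
η = (dQ/dM)·(M/Q) = 0.00133512 × (39396/88.197) = 0.596.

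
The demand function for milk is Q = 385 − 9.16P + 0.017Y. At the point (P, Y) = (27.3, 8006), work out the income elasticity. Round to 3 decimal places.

At P = 27.3, Y = 8006: Q = 271.034.
Holding P constant, ∂Q/∂Y = 0.017.
η_Y = (∂Q/∂Y)·(Y/Q) = 0.017 × (8006/271.034) = 0.502.

0.502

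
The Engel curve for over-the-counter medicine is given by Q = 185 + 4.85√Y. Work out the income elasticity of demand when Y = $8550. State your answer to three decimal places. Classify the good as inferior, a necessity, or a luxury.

0.354 (necessity)

At Y = 8550: Q = 633.461.
dQ/dY = 4.85/(2√Y) = 0.0262258 at this income.
η = (dQ/dY)·(Y/Q) = 0.0262258 × (8550/633.461) = 0.354.
Since 0 < η < 1, the good is a necessity.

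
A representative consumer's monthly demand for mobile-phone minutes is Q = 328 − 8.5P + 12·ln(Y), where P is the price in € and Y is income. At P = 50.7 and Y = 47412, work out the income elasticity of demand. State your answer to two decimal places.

0.46

At P = 50.7, Y = 47412: Q = 26.250.
Holding P constant, ∂Q/∂Y = 12/Y = 0.0002531.
η_Y = (∂Q/∂Y)·(Y/Q) = 0.0002531 × (47412/26.250) = 0.46.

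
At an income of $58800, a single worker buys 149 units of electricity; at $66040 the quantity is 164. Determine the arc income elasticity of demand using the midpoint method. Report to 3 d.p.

ΔQ = 164 − 149 = 15; midpoint Q̄ = (149 + 164)/2 = 156.5.
ΔI = 66040 − 58800 = 7240; midpoint Ī = (58800 + 66040)/2 = 62420.
η = (ΔQ/Q̄) ÷ (ΔI/Ī) = (15/156.5) ÷ (7240/62420) = 0.826.

0.826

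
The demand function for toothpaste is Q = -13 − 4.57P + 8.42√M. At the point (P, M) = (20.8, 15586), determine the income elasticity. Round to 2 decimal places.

0.56

At P = 20.8, M = 15586: Q = 943.130.
Holding P constant, ∂Q/∂M = 8.42/(2√M) = 0.0337221.
η_M = (∂Q/∂M)·(M/Q) = 0.0337221 × (15586/943.130) = 0.56.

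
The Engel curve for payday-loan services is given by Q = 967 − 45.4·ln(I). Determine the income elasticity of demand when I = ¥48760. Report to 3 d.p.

At I = 48760: Q = 476.922.
dQ/dI = -45.4/I = -0.000931091 at this income.
η = (dQ/dI)·(I/Q) = -0.000931091 × (48760/476.922) = -0.095.

-0.095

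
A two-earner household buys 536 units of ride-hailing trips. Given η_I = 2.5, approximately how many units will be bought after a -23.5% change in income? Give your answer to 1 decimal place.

%ΔQ ≈ η × %ΔI = 2.5 × (-23.5%) = -58.75%.
New Q ≈ 536 × (1 − 0.5875) = 221.1.

221.1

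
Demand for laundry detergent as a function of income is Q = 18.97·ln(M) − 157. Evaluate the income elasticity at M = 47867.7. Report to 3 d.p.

At M = 47867.7: Q = 47.424.
dQ/dM = 18.97/M = 0.000396301 at this income.
η = (dQ/dM)·(M/Q) = 0.000396301 × (47867.7/47.424) = 0.400.

0.400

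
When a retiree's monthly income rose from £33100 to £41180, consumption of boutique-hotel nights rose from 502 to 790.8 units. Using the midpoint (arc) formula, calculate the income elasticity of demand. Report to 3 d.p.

ΔQ = 790.8 − 502 = 288.8; midpoint Q̄ = (502 + 790.8)/2 = 646.4.
ΔI = 41180 − 33100 = 8080; midpoint Ī = (33100 + 41180)/2 = 37140.
η = (ΔQ/Q̄) ÷ (ΔI/Ī) = (288.8/646.4) ÷ (8080/37140) = 2.054.

2.054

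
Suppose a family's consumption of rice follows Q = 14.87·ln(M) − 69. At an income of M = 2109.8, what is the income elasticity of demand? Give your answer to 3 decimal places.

0.332

At M = 2109.8: Q = 44.820.
dQ/dM = 14.87/M = 0.00704806 at this income.
η = (dQ/dM)·(M/Q) = 0.00704806 × (2109.8/44.820) = 0.332.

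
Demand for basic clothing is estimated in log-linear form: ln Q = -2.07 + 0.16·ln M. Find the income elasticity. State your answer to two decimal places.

In a log-linear demand, the coefficient on ln M is the income elasticity.
So η = 0.16.

0.16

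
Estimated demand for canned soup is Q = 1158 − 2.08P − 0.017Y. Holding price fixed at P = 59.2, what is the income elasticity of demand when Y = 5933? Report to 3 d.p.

At P = 59.2, Y = 5933: Q = 934.003.
Holding P constant, ∂Q/∂Y = −0.017.
η_Y = (∂Q/∂Y)·(Y/Q) = -0.017 × (5933/934.003) = -0.108.

-0.108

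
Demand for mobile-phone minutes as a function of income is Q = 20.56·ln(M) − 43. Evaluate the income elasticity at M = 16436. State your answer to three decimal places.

At M = 16436: Q = 156.581.
dQ/dM = 20.56/M = 0.00125091 at this income.
η = (dQ/dM)·(M/Q) = 0.00125091 × (16436/156.581) = 0.131.

0.131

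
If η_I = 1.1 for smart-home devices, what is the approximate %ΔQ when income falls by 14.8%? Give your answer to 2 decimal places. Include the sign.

%ΔQ ≈ η × %ΔI = 1.1 × (-14.8%) = -16.28%.

-16.28%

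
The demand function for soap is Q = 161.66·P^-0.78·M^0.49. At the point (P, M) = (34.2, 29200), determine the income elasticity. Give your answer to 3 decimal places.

For a multiplicative demand Q = A·P^α·M^β, the income elasticity is β everywhere.
Here β = 0.49, so η = 0.490.

0.490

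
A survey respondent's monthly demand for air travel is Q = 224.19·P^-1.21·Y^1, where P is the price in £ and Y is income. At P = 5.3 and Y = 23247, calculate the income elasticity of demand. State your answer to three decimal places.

For a multiplicative demand Q = A·P^α·Y^β, the income elasticity is β everywhere.
Here β = 1, so η = 1.000.

1.000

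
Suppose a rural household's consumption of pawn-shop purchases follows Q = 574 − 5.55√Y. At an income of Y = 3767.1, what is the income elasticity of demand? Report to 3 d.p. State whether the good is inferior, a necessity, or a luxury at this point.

At Y = 3767.1: Q = 233.359.
dQ/dY = -5.55/(2√Y) = -0.0452126 at this income.
η = (dQ/dY)·(Y/Q) = -0.0452126 × (3767.1/233.359) = -0.730.
Since η < 0, the good is an inferior good.

-0.730 (inferior good)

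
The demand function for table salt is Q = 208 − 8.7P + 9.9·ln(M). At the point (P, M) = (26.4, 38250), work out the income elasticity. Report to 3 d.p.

At P = 26.4, M = 38250: Q = 82.784.
Holding P constant, ∂Q/∂M = 9.9/M = 0.000258824.
η_M = (∂Q/∂M)·(M/Q) = 0.000258824 × (38250/82.784) = 0.120.

0.120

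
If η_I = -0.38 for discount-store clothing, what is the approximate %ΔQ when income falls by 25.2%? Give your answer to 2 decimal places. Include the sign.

%ΔQ ≈ η × %ΔI = -0.38 × (-25.2%) = 9.58%.

9.58%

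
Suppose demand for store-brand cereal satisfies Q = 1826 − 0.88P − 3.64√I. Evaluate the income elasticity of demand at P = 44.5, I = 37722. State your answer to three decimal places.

At P = 44.5, I = 37722: Q = 1079.874.
Holding P constant, ∂Q/∂I = -3.64/(2√I) = -0.00937074.
η_I = (∂Q/∂I)·(I/Q) = -0.00937074 × (37722/1079.874) = -0.327.

-0.327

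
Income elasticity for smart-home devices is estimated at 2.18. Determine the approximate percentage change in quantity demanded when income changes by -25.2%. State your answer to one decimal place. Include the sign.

-54.9%

%ΔQ ≈ η × %ΔI = 2.18 × (-25.2%) = -54.9%.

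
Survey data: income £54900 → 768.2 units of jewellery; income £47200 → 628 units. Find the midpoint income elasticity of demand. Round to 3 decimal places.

1.331

ΔQ = 628 − 768.2 = -140.2; midpoint Q̄ = (768.2 + 628)/2 = 698.1.
ΔI = 47200 − 54900 = -7700; midpoint Ī = (54900 + 47200)/2 = 51050.
η = (ΔQ/Q̄) ÷ (ΔI/Ī) = (-140.2/698.1) ÷ (-7700/51050) = 1.331.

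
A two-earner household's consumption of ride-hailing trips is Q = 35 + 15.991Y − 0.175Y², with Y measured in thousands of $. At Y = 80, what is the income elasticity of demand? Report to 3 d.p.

-4.945

At Y = 80: Q = 194.2800.
dQ/dY = 15.991 − 0.35Y = -12.00900.
η = (dQ/dY)·(Y/Q) = -12.00900 × (80/194.2800) = -4.945.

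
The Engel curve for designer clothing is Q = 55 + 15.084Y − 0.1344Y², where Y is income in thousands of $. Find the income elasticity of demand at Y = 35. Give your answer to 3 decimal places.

At Y = 35: Q = 418.3000.
dQ/dY = 15.084 − 0.2688Y = 5.67600.
η = (dQ/dY)·(Y/Q) = 5.67600 × (35/418.3000) = 0.475.

0.475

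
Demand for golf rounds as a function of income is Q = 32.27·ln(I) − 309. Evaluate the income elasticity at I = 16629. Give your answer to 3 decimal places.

At I = 16629: Q = 4.629.
dQ/dI = 32.27/I = 0.00194059 at this income.
η = (dQ/dI)·(I/Q) = 0.00194059 × (16629/4.629) = 6.971.

6.971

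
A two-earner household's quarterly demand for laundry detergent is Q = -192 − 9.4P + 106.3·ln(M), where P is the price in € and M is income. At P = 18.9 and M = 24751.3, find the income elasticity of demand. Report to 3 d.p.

At P = 18.9, M = 24751.3: Q = 705.738.
Holding P constant, ∂Q/∂M = 106.3/M = 0.00429472.
η_M = (∂Q/∂M)·(M/Q) = 0.00429472 × (24751.3/705.738) = 0.151.

0.151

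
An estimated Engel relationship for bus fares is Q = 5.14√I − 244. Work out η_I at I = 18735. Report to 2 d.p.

0.77

At I = 18735: Q = 459.542.
dQ/dI = 5.14/(2√I) = 0.0187761 at this income.
η = (dQ/dI)·(I/Q) = 0.0187761 × (18735/459.542) = 0.77.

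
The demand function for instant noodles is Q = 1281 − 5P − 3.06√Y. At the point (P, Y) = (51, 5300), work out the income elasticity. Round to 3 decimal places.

At P = 51, Y = 5300: Q = 803.229.
Holding P constant, ∂Q/∂Y = -3.06/(2√Y) = -0.0210162.
η_Y = (∂Q/∂Y)·(Y/Q) = -0.0210162 × (5300/803.229) = -0.139.

-0.139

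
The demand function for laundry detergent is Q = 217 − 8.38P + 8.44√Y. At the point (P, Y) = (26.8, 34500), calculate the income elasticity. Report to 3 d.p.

At P = 26.8, Y = 34500: Q = 1560.076.
Holding P constant, ∂Q/∂Y = 8.44/(2√Y) = 0.0227197.
η_Y = (∂Q/∂Y)·(Y/Q) = 0.0227197 × (34500/1560.076) = 0.502.

0.502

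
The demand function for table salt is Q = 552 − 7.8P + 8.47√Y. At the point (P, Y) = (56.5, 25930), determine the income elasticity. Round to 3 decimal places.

0.462

At P = 56.5, Y = 25930: Q = 1475.207.
Holding P constant, ∂Q/∂Y = 8.47/(2√Y) = 0.0262998.
η_Y = (∂Q/∂Y)·(Y/Q) = 0.0262998 × (25930/1475.207) = 0.462.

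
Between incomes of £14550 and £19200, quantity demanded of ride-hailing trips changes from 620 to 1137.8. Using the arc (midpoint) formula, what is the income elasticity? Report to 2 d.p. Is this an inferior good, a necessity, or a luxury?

2.14 (luxury)

ΔQ = 1137.8 − 620 = 517.8; midpoint Q̄ = (620 + 1137.8)/2 = 878.9.
ΔI = 19200 − 14550 = 4650; midpoint Ī = (14550 + 19200)/2 = 16875.
η = (ΔQ/Q̄) ÷ (ΔI/Ī) = (517.8/878.9) ÷ (4650/16875) = 2.14.
η > 1 ⇒ luxury.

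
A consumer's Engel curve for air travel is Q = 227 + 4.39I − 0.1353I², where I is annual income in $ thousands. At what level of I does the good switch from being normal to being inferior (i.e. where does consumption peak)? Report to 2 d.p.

dQ/dI = 4.39 − 0.2706I.
The good is inferior where dQ/dI < 0. Setting dQ/dI = 0 gives I = 4.39 / 0.2706 = 16.22.

16.22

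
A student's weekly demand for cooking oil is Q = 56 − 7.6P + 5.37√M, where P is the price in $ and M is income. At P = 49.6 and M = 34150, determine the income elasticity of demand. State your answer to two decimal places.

At P = 49.6, M = 34150: Q = 671.401.
Holding P constant, ∂Q/∂M = 5.37/(2√M) = 0.0145294.
η_M = (∂Q/∂M)·(M/Q) = 0.0145294 × (34150/671.401) = 0.74.

0.74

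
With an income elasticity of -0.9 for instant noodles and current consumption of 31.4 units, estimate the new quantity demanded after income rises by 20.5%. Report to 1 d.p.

25.6

%ΔQ ≈ η × %ΔI = -0.9 × 20.5% = -18.45%.
New Q ≈ 31.4 × (1 − 0.1845) = 25.6.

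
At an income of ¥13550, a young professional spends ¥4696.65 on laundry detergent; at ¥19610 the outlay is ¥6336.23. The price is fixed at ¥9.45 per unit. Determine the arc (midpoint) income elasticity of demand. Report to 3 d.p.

With a constant price, Q₁ = 4696.65/9.45 = 497.000 and Q₂ = 6336.23/9.45 = 670.501 (equivalently, work directly with expenditure since P cancels).
Midpoint %ΔQ = (6336.23 − 4696.65)/5516.44 = 0.29722; midpoint %ΔI = (19610 − 13550)/16580 = 0.36550.
η = 0.29722 / 0.36550 = 0.813.

0.813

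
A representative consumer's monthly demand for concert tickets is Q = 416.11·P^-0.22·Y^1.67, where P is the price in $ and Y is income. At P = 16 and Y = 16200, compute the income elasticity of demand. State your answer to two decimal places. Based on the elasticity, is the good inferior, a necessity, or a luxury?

1.67 (luxury)

For a multiplicative demand Q = A·P^α·Y^β, the income elasticity is β everywhere.
Here β = 1.67, so η = 1.67.
Since η > 1, this is a luxury.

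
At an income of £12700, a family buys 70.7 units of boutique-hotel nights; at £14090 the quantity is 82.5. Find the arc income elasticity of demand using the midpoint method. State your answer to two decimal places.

1.48

ΔQ = 82.5 − 70.7 = 11.8; midpoint Q̄ = (70.7 + 82.5)/2 = 76.6.
ΔI = 14090 − 12700 = 1390; midpoint Ī = (12700 + 14090)/2 = 13395.
η = (ΔQ/Q̄) ÷ (ΔI/Ī) = (11.8/76.6) ÷ (1390/13395) = 1.48.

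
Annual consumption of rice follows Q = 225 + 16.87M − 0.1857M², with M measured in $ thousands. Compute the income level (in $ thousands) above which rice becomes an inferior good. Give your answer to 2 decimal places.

dQ/dM = 16.87 − 0.3714M.
The good is inferior where dQ/dM < 0. Setting dQ/dM = 0 gives M = 16.87 / 0.3714 = 45.42.

45.42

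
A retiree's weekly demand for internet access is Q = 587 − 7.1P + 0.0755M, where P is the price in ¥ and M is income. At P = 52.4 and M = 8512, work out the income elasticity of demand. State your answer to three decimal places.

0.749

At P = 52.4, M = 8512: Q = 857.616.
Holding P constant, ∂Q/∂M = 0.0755.
η_M = (∂Q/∂M)·(M/Q) = 0.0755 × (8512/857.616) = 0.749.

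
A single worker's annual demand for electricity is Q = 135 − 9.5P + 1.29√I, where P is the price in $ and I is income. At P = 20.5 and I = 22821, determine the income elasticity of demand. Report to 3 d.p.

At P = 20.5, I = 22821: Q = 135.125.
Holding P constant, ∂Q/∂I = 1.29/(2√I) = 0.00426965.
η_I = (∂Q/∂I)·(I/Q) = 0.00426965 × (22821/135.125) = 0.721.

0.721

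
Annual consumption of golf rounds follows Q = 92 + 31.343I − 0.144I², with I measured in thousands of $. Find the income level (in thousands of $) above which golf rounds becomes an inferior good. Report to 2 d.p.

108.83

dQ/dI = 31.343 − 0.288I.
The good is inferior where dQ/dI < 0. Setting dQ/dI = 0 gives I = 31.343 / 0.288 = 108.83.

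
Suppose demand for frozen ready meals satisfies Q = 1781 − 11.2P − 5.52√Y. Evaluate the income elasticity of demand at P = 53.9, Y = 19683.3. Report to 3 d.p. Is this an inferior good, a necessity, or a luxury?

-0.961 (inferior good)

At P = 53.9, Y = 19683.3: Q = 402.880.
Holding P constant, ∂Q/∂Y = -5.52/(2√Y) = -0.0196725.
η_Y = (∂Q/∂Y)·(Y/Q) = -0.0196725 × (19683.3/402.880) = -0.961.
Since η < 0, this is an inferior good.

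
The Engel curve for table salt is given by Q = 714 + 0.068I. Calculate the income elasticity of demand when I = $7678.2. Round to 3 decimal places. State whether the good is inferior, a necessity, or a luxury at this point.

0.422 (necessity)

At I = 7678.2: Q = 1236.118.
dQ/dI = 0.068.
η = (dQ/dI)·(I/Q) = 0.068 × (7678.2/1236.118) = 0.422.
Since 0 < η < 1, the good is a necessity.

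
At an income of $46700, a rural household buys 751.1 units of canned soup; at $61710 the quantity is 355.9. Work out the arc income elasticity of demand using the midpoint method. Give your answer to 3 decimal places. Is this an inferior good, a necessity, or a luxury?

ΔQ = 355.9 − 751.1 = -395.2; midpoint Q̄ = (751.1 + 355.9)/2 = 553.5.
ΔI = 61710 − 46700 = 15010; midpoint Ī = (46700 + 61710)/2 = 54205.
η = (ΔQ/Q̄) ÷ (ΔI/Ī) = (-395.2/553.5) ÷ (15010/54205) = -2.578.
η < 0 ⇒ inferior good.

-2.578 (inferior good)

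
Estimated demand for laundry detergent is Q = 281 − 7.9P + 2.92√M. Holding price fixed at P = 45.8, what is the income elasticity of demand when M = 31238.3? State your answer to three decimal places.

At P = 45.8, M = 31238.3: Q = 435.271.
Holding P constant, ∂Q/∂M = 2.92/(2√M) = 0.00826055.
η_M = (∂Q/∂M)·(M/Q) = 0.00826055 × (31238.3/435.271) = 0.593.

0.593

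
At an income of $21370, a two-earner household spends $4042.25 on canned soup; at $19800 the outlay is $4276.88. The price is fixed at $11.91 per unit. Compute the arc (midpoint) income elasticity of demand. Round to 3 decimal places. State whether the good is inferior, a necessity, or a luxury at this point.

-0.740 (inferior good)

With a constant price, Q₁ = 4042.25/11.91 = 339.400 and Q₂ = 4276.88/11.91 = 359.100 (equivalently, work directly with expenditure since P cancels).
Midpoint %ΔQ = (4276.88 − 4042.25)/4159.57 = 0.05641; midpoint %ΔI = (19800 − 21370)/20585 = -0.07627.
η = 0.05641 / -0.07627 = -0.740.
η < 0 ⇒ inferior good.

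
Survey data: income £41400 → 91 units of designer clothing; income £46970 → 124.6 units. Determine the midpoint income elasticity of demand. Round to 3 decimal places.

2.473

ΔQ = 124.6 − 91 = 33.6; midpoint Q̄ = (91 + 124.6)/2 = 107.8.
ΔI = 46970 − 41400 = 5570; midpoint Ī = (41400 + 46970)/2 = 44185.
η = (ΔQ/Q̄) ÷ (ΔI/Ī) = (33.6/107.8) ÷ (5570/44185) = 2.473.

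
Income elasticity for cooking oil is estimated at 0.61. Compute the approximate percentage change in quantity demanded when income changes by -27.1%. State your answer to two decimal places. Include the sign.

-16.53%

%ΔQ ≈ η × %ΔI = 0.61 × (-27.1%) = -16.53%.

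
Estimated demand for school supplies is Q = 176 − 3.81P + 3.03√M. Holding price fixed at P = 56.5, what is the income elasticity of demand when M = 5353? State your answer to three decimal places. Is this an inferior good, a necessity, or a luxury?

0.608 (necessity)

At P = 56.5, M = 5353: Q = 182.423.
Holding P constant, ∂Q/∂M = 3.03/(2√M) = 0.0207068.
η_M = (∂Q/∂M)·(M/Q) = 0.0207068 × (5353/182.423) = 0.608.
Since 0 < η < 1, this is a necessity.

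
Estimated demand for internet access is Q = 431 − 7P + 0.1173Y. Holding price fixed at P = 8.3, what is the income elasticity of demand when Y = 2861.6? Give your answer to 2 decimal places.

0.47

At P = 8.3, Y = 2861.6: Q = 708.566.
Holding P constant, ∂Q/∂Y = 0.1173.
η_Y = (∂Q/∂Y)·(Y/Q) = 0.1173 × (2861.6/708.566) = 0.47.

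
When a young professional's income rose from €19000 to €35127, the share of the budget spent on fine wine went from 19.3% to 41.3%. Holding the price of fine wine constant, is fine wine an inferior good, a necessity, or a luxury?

luxury

The budget share rises as income rises, so η > 1.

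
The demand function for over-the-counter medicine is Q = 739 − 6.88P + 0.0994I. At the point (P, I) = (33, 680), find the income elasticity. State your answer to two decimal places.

0.12

At P = 33, I = 680: Q = 579.552.
Holding P constant, ∂Q/∂I = 0.0994.
η_I = (∂Q/∂I)·(I/Q) = 0.0994 × (680/579.552) = 0.12.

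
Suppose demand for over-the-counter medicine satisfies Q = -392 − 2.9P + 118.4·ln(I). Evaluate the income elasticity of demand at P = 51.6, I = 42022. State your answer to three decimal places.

At P = 51.6, I = 42022: Q = 718.840.
Holding P constant, ∂Q/∂I = 118.4/I = 0.00281757.
η_I = (∂Q/∂I)·(I/Q) = 0.00281757 × (42022/718.840) = 0.165.

0.165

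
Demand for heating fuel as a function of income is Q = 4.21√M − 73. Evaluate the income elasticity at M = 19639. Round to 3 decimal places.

At M = 19639: Q = 516.986.
dQ/dM = 4.21/(2√M) = 0.0150208 at this income.
η = (dQ/dM)·(M/Q) = 0.0150208 × (19639/516.986) = 0.571.

0.571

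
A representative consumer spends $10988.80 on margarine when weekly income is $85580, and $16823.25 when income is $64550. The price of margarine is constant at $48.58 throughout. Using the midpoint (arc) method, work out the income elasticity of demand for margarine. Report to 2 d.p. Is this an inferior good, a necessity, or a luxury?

With a constant price, Q₁ = 10988.80/48.58 = 226.200 and Q₂ = 16823.25/48.58 = 346.300 (equivalently, work directly with expenditure since P cancels).
Midpoint %ΔQ = (16823.25 − 10988.80)/13906.03 = 0.41956; midpoint %ΔI = (64550 − 85580)/75065 = -0.28016.
η = 0.41956 / -0.28016 = -1.50.
η < 0 ⇒ inferior good.

-1.50 (inferior good)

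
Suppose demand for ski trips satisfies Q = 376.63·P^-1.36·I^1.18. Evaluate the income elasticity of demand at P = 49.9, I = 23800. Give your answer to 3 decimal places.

For a multiplicative demand Q = A·P^α·I^β, the income elasticity is β everywhere.
Here β = 1.18, so η = 1.180.

1.180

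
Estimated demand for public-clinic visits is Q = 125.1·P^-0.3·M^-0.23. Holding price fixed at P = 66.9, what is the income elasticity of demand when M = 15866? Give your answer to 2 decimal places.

For a multiplicative demand Q = A·P^α·M^β, the income elasticity is β everywhere.
Here β = -0.23, so η = -0.23.

-0.23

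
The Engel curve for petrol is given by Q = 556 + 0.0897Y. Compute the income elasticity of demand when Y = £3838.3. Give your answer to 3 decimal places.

At Y = 3838.3: Q = 900.296.
dQ/dY = 0.0897.
η = (dQ/dY)·(Y/Q) = 0.0897 × (3838.3/900.296) = 0.382.

0.382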